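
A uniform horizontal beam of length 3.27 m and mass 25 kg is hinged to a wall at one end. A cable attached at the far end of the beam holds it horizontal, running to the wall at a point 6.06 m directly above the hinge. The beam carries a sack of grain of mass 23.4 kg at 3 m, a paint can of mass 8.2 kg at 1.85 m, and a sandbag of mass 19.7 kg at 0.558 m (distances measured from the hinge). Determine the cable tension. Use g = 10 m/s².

T ≈ 477 N

Sum moments about the hinge (the unknown hinge reaction has zero arm there).
Beam weight: 25 × 10 = 250 N down at 1.635 m → arm 1.635 m, τ = 250 × 1.635 = 408.8 N·m clockwise.
Sack of grain: 23.4 × 10 = 234 N down at 3 m → arm 3 m, τ = 234 × 3 = 702 N·m clockwise.
Paint can: 8.2 × 10 = 82 N down at 1.85 m → arm 1.85 m, τ = 82 × 1.85 = 151.7 N·m clockwise.
Sandbag: 19.7 × 10 = 197 N down at 0.558 m → arm 0.558 m, τ = 197 × 0.558 = 109.9 N·m clockwise.
Total clockwise load moment = 1372 N·m.
The cable tension T acts at 3.27 m; only its component perpendicular to the beam, T sinθ, produces torque. sinθ = h/√(h²+d²) = 6.06/√(6.06²+3.27²) = 0.8801.
Setting net torque to zero: T × 3.27 × 0.8801 = 1372 → T = 1372 / 2.878 = 477 N.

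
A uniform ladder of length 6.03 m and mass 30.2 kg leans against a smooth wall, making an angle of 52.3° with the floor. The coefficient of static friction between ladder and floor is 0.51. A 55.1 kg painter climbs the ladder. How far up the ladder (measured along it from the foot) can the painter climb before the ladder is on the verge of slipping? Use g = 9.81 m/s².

Take moments about the foot of the ladder.
Ladder weight 30.2×9.81 = 296.3 N acts at 3.015 m along the ladder; its horizontal arm is 3.015·cos52.3° = 1.844 m → τ = 546.4 N·m clockwise.
Painter weight 55.1×9.81 = 540.5 N at distance d → arm d·cos52.3° → τ = 540.5·d·0.6115 clockwise.
Wall normal N at the top has arm L sinθ = 4.771 m counterclockwise, so Στ = 0 gives N·4.771 = 546.4 + 330.5·d.
ΣFy = 0 ⇒ N_floor = 836.8 N, so the maximum friction is μ_s·N_floor = 0.51×836.8 = 426.8 N. ΣFx = 0 ⇒ N_wall = f, so at the slipping point N = 426.8 N.
Substituting: 426.8×4.771 = 546.4 + 330.5·d ⇒ d = (2036 − 546.4) / 330.5 = 4.51 m.

d ≈ 4.51 m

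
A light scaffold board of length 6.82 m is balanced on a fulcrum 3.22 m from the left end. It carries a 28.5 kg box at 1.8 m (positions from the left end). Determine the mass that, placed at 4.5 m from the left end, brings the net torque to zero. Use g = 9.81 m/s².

m ≈ 31.6 kg

Choose the fulcrum (at 3.22 m from the left end) as the axis so the support reaction has zero arm there.
Box: 28.5 × 9.81 = 279.6 N down at 1.8 m → arm 1.42 m, τ = 279.6 × 1.42 = 397 N·m counterclockwise.
Net moment of known loads = 397 N·m counterclockwise.
An unknown mass m at 4.5 m has arm 1.28 m; its moment is m·g·1.28 clockwise.
Balancing moments: m × 9.81 × 1.28 = 397, giving m = 397 / (9.81 × 1.28) = 31.6 kg.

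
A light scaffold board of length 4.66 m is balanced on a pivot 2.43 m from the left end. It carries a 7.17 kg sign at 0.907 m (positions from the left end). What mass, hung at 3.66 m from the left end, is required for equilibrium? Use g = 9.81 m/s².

m ≈ 8.88 kg

Take moments about the pivot (at 2.43 m from the left end).
Sign: 7.17 × 9.81 = 70.34 N down at 0.907 m → arm 1.523 m, τ = 70.34 × 1.523 = 107.1 N·m counterclockwise.
Net moment of known loads = 107.1 N·m counterclockwise.
An unknown mass m at 3.66 m has arm 1.23 m; its moment is m·g·1.23 clockwise.
Setting net torque to zero: m × 9.81 × 1.23 = 107.1 → m = 107.1 / (9.81 × 1.23) = 8.88 kg.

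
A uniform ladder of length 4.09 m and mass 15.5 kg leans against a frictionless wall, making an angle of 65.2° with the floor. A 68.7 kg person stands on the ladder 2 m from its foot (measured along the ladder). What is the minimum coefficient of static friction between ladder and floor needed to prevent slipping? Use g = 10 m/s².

μ_min ≈ 0.227

About the foot of the ladder:
Ladder weight 15.5×10 = 155 N acts at 2.045 m along the ladder; its horizontal arm is 2.045·cos65.2° = 0.8578 m → τ = 133 N·m clockwise.
Person: 68.7×10 = 687 N at 2 m → arm 0.8389 m → τ = 576.3 N·m clockwise.
Wall normal N acts horizontally at the top; its moment arm is the height L sinθ = 4.09·sin65.2° = 3.713 m, counterclockwise.
For rotational equilibrium, N × 3.713 = 709.3, so N = 191 N.
ΣFx = 0 ⇒ f = N_wall = 191 N. ΣFy = 0 ⇒ N_floor = 842 N.
μ_min = f / N_floor = 191 / 842 = 0.227.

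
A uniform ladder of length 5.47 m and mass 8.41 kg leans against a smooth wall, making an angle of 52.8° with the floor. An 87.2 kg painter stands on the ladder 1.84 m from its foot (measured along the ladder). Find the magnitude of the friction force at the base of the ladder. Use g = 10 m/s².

f ≈ 255 N

Taking torques about the foot of the ladder:
Ladder weight 8.41×10 = 84.1 N acts at 2.735 m along the ladder; its horizontal arm is 2.735·cos52.8° = 1.654 m → τ = 139.1 N·m clockwise.
Painter: 87.2×10 = 872 N at 1.84 m → arm 1.112 m → τ = 969.7 N·m clockwise.
Wall normal N acts horizontally at the top; its moment arm is the height L sinθ = 5.47·sin52.8° = 4.357 m, counterclockwise.
Στ = 0 ⇒ N × 4.357 = 1109 ⇒ N = 255 N.
ΣFx = 0: friction at the foot balances the wall's push, so f = N_wall = 255 N.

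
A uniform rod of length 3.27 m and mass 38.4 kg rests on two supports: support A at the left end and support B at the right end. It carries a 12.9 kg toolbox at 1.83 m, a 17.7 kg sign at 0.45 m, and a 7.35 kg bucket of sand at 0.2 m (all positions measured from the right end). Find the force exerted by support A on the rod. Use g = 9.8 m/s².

About support B:
Beam weight: 38.4 × 9.8 = 376.3 N down at 1.635 m → arm 1.635 m, τ = 376.3 × 1.635 = 615.3 N·m counterclockwise.
Toolbox: 12.9 × 9.8 = 126.4 N down at 1.83 m → arm 1.83 m, τ = 126.4 × 1.83 = 231.3 N·m counterclockwise.
Sign: 17.7 × 9.8 = 173.5 N down at 0.45 m → arm 0.45 m, τ = 173.5 × 0.45 = 78.08 N·m counterclockwise.
Bucket of sand: 7.35 × 9.8 = 72.03 N down at 0.2 m → arm 0.2 m, τ = 72.03 × 0.2 = 14.41 N·m counterclockwise.
Net load moment about support B = 939.1 N·m counterclockwise.
Reaction R at support A is upward at 3.27 m, arm 3.27 m → moment R × 3.27 clockwise.
Στ = 0 ⇒ R × 3.27 = 939.1 ⇒ R = 287 N.

R_A ≈ 287 N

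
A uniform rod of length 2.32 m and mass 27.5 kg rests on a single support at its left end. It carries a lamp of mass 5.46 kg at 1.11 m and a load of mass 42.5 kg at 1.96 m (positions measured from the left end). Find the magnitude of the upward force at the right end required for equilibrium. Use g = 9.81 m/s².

Taking torques about the left end:
Beam weight: 27.5 × 9.81 = 269.8 N down at 1.16 m → arm 1.16 m, τ = 269.8 × 1.16 = 313 N·m clockwise.
Lamp: 5.46 × 9.81 = 53.56 N down at 1.11 m → arm 1.11 m, τ = 53.56 × 1.11 = 59.45 N·m clockwise.
Load: 42.5 × 9.81 = 416.9 N down at 1.96 m → arm 1.96 m, τ = 416.9 × 1.96 = 817.1 N·m clockwise.
Net moment of the loads = 1190 N·m clockwise.
The upward force F acts at the right end, arm 2.32 m, giving F × 2.32 counterclockwise.
For rotational equilibrium, F × 2.32 = 1190, so F = 1190 / 2.32 = 513 N.

F ≈ 513 N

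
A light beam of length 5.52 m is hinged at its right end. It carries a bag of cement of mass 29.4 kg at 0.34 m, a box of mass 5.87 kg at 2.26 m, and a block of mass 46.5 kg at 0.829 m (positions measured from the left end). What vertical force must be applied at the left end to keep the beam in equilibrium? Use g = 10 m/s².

F ≈ 706 N

Take moments about the right end.
Bag of cement: 29.4 × 10 = 294 N down at 0.34 m → arm 5.18 m, τ = 294 × 5.18 = 1523 N·m counterclockwise.
Box: 5.87 × 10 = 58.7 N down at 2.26 m → arm 3.26 m, τ = 58.7 × 3.26 = 191.4 N·m counterclockwise.
Block: 46.5 × 10 = 465 N down at 0.829 m → arm 4.691 m, τ = 465 × 4.691 = 2181 N·m counterclockwise.
Net moment of the loads = 3895 N·m counterclockwise.
The upward force F acts at the left end, arm 5.52 m, giving F × 5.52 clockwise.
Balancing moments: F × 5.52 = 3895, giving F = 3895 / 5.52 = 706 N.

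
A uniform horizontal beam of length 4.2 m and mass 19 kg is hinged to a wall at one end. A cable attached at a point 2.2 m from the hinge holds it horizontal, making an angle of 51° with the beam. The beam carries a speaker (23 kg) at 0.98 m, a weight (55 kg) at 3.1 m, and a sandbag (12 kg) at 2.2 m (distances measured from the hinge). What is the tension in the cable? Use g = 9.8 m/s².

Choose the hinge as the axis so the unknown hinge reaction has zero arm there.
Beam weight: 19 × 9.8 = 186.2 N down at 2.1 m → arm 2.1 m, τ = 186.2 × 2.1 = 391 N·m clockwise.
Speaker: 23 × 9.8 = 225.4 N down at 0.98 m → arm 0.98 m, τ = 225.4 × 0.98 = 220.9 N·m clockwise.
Weight: 55 × 9.8 = 539 N down at 3.1 m → arm 3.1 m, τ = 539 × 3.1 = 1671 N·m clockwise.
Sandbag: 12 × 9.8 = 117.6 N down at 2.2 m → arm 2.2 m, τ = 117.6 × 2.2 = 258.7 N·m clockwise.
Total clockwise load moment = 2542 N·m.
The cable tension T acts at 2.2 m; only its component perpendicular to the beam, T sinθ, produces torque. sin 51° = 0.7771.
Balancing moments: T × 2.2 × 0.7771 = 2542, giving T = 2542 / 1.71 = 1490 N.

T ≈ 1490 N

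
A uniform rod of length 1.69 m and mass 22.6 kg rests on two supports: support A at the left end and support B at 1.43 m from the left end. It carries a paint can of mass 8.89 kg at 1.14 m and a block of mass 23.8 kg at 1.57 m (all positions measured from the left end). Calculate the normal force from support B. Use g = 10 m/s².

R_B ≈ 466 N

Taking torques about support A:
Beam weight: 22.6 × 10 = 226 N down at 0.845 m → arm 0.845 m, τ = 226 × 0.845 = 191 N·m clockwise.
Paint can: 8.89 × 10 = 88.9 N down at 1.14 m → arm 1.14 m, τ = 88.9 × 1.14 = 101.3 N·m clockwise.
Block: 23.8 × 10 = 238 N down at 1.57 m → arm 1.57 m, τ = 238 × 1.57 = 373.7 N·m clockwise.
Net load moment about support A = 666 N·m clockwise.
Reaction R at support B is upward at 1.43 m, arm 1.43 m → moment R × 1.43 counterclockwise.
Στ = 0 ⇒ R × 1.43 = 666 ⇒ R = 466 N.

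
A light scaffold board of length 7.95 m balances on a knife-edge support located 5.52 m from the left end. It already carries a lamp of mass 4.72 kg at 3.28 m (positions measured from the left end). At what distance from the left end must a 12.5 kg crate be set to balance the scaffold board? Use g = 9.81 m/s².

x ≈ 6.37 m from the left end

Choose the knife-edge support (at 5.52 m from the left end) as the axis so the support reaction has zero arm there.
Lamp: 4.72 × 9.81 = 46.3 N down at 3.28 m → arm 2.24 m, τ = 46.3 × 2.24 = 103.7 N·m counterclockwise.
Net moment of existing loads = 103.7 N·m counterclockwise.
The crate weighs 12.5 × 9.81 = 122.6 N and must supply an equal clockwise moment, so its lever arm about the knife-edge support is 103.7 / 122.6 = 0.846 m.
That puts it at 5.52 + 0.846 = 6.37 m from the left end.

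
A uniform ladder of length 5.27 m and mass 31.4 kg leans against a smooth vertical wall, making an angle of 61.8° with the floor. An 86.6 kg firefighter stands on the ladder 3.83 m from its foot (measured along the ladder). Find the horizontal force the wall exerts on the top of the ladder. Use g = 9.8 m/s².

Sum moments about the foot of the ladder (the floor normal and friction both act there and drop out).
Ladder weight 31.4×9.8 = 307.7 N acts at 2.635 m along the ladder; its horizontal arm is 2.635·cos61.8° = 1.245 m → τ = 383.1 N·m clockwise.
Firefighter: 86.6×9.8 = 848.7 N at 3.83 m → arm 1.81 m → τ = 1536 N·m clockwise.
Wall normal N acts horizontally at the top; its moment arm is the height L sinθ = 5.27·sin61.8° = 4.644 m, counterclockwise.
For rotational equilibrium, N × 4.644 = 1919, so N = 413 N.

N_wall ≈ 413 N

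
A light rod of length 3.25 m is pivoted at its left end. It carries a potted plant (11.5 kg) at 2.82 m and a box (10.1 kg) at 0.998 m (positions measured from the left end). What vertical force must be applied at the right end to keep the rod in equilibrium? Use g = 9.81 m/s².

Take moments about the left end.
Potted plant: 11.5 × 9.81 = 112.8 N down at 2.82 m → arm 2.82 m, τ = 112.8 × 2.82 = 318.1 N·m clockwise.
Box: 10.1 × 9.81 = 99.08 N down at 0.998 m → arm 0.998 m, τ = 99.08 × 0.998 = 98.88 N·m clockwise.
Net moment of the loads = 417 N·m clockwise.
The upward force F acts at the right end, arm 3.25 m, giving F × 3.25 counterclockwise.
For rotational equilibrium, F × 3.25 = 417, so F = 417 / 3.25 = 128 N.

F ≈ 128 N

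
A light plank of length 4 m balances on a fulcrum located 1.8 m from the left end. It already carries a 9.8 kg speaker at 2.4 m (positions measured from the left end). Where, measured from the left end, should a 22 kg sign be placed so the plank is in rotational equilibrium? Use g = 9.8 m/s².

Taking torques about the fulcrum (at 1.8 m from the left end):
Speaker: 9.8 × 9.8 = 96.04 N down at 2.4 m → arm 0.6 m, τ = 96.04 × 0.6 = 57.62 N·m clockwise.
Net moment of existing loads = 57.62 N·m clockwise.
The sign weighs 22 × 9.8 = 215.6 N and must supply an equal counterclockwise moment, so its lever arm about the fulcrum is 57.62 / 215.6 = 0.267 m.
That puts it at 1.8 − 0.267 = 1.53 m from the left end.

x ≈ 1.53 m from the left end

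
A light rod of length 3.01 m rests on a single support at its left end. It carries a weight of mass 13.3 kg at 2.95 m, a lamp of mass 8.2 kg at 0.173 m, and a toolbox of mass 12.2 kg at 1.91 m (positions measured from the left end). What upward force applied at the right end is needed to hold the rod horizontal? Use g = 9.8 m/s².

Sum moments about the left end (the unknown pivot reaction has zero arm there).
Weight: 13.3 × 9.8 = 130.3 N down at 2.95 m → arm 2.95 m, τ = 130.3 × 2.95 = 384.4 N·m clockwise.
Lamp: 8.2 × 9.8 = 80.36 N down at 0.173 m → arm 0.173 m, τ = 80.36 × 0.173 = 13.9 N·m clockwise.
Toolbox: 12.2 × 9.8 = 119.6 N down at 1.91 m → arm 1.91 m, τ = 119.6 × 1.91 = 228.4 N·m clockwise.
Net moment of the loads = 626.7 N·m clockwise.
The upward force F acts at the right end, arm 3.01 m, giving F × 3.01 counterclockwise.
Setting net torque to zero: F × 3.01 = 626.7 → F = 626.7 / 3.01 = 208 N.

F ≈ 208 N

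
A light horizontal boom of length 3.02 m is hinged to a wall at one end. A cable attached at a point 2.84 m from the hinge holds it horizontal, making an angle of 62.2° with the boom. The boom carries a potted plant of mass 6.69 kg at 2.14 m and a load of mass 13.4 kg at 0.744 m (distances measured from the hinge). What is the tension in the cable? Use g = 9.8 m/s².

Choose the hinge as the axis so the unknown hinge reaction has zero arm there.
Potted plant: 6.69 × 9.8 = 65.56 N down at 2.14 m → arm 2.14 m, τ = 65.56 × 2.14 = 140.3 N·m clockwise.
Load: 13.4 × 9.8 = 131.3 N down at 0.744 m → arm 0.744 m, τ = 131.3 × 0.744 = 97.69 N·m clockwise.
Total clockwise load moment = 238 N·m.
The cable tension T acts at 2.84 m; only its component perpendicular to the boom, T sinθ, produces torque. sin 62.2° = 0.8846.
Balancing moments: T × 2.84 × 0.8846 = 238, giving T = 238 / 2.512 = 94.7 N.

T ≈ 94.7 N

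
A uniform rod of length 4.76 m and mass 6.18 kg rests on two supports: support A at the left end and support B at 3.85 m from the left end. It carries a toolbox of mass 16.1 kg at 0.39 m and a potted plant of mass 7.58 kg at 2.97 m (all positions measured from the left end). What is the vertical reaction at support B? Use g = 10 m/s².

Take moments about support A.
Beam weight: 6.18 × 10 = 61.8 N down at 2.38 m → arm 2.38 m, τ = 61.8 × 2.38 = 147.1 N·m clockwise.
Toolbox: 16.1 × 10 = 161 N down at 0.39 m → arm 0.39 m, τ = 161 × 0.39 = 62.79 N·m clockwise.
Potted plant: 7.58 × 10 = 75.8 N down at 2.97 m → arm 2.97 m, τ = 75.8 × 2.97 = 225.1 N·m clockwise.
Net load moment about support A = 435 N·m clockwise.
Reaction R at support B is upward at 3.85 m, arm 3.85 m → moment R × 3.85 counterclockwise.
For rotational equilibrium, R × 3.85 = 435, so R = 113 N.

R_B ≈ 113 N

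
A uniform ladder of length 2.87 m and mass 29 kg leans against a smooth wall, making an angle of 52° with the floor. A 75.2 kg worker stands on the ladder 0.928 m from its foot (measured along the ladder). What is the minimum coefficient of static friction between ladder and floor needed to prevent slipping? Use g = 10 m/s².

Sum moments about the foot of the ladder (the floor normal and friction both act there and drop out).
Ladder weight 29×10 = 290 N acts at 1.435 m along the ladder; its horizontal arm is 1.435·cos52° = 0.8835 m → τ = 256.2 N·m clockwise.
Worker: 75.2×10 = 752 N at 0.928 m → arm 0.5713 m → τ = 429.6 N·m clockwise.
Wall normal N acts horizontally at the top; its moment arm is the height L sinθ = 2.87·sin52° = 2.262 m, counterclockwise.
Setting net torque to zero: N × 2.262 = 685.8 → N = 303.2 N.
ΣFx = 0 ⇒ f = N_wall = 303.2 N. ΣFy = 0 ⇒ N_floor = 1042 N.
μ_min = f / N_floor = 303.2 / 1042 = 0.291.

μ_min ≈ 0.291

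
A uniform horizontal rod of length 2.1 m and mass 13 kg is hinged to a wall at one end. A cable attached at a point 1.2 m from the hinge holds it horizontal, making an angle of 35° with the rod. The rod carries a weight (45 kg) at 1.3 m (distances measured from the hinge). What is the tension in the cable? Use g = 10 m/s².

T ≈ 1050 N

Sum moments about the hinge (the unknown hinge reaction has zero arm there).
Beam weight: 13 × 10 = 130 N down at 1.05 m → arm 1.05 m, τ = 130 × 1.05 = 136.5 N·m clockwise.
Weight: 45 × 10 = 450 N down at 1.3 m → arm 1.3 m, τ = 450 × 1.3 = 585 N·m clockwise.
Total clockwise load moment = 721.5 N·m.
The cable tension T acts at 1.2 m; only its component perpendicular to the rod, T sinθ, produces torque. sin 35° = 0.5736.
Στ = 0 ⇒ T × 1.2 × 0.5736 = 721.5 ⇒ T = 721.5 / 0.6883 = 1050 N.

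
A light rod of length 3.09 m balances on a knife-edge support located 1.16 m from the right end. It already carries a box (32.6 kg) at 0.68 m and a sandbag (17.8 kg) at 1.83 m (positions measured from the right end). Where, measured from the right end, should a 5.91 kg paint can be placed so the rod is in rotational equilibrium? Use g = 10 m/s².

x ≈ 1.79 m from the right end

Taking torques about the knife-edge support (at 1.16 m from the right end):
Box: 32.6 × 10 = 326 N down at 0.68 m → arm 0.48 m, τ = 326 × 0.48 = 156.5 N·m clockwise.
Sandbag: 17.8 × 10 = 178 N down at 1.83 m → arm 0.67 m, τ = 178 × 0.67 = 119.3 N·m counterclockwise.
Net moment of existing loads = 37.2 N·m clockwise.
The paint can weighs 5.91 × 10 = 59.1 N and must supply an equal counterclockwise moment, so its lever arm about the knife-edge support is 37.2 / 59.1 = 0.629 m.
That puts it at 1.16 + 0.629 = 1.79 m from the right end.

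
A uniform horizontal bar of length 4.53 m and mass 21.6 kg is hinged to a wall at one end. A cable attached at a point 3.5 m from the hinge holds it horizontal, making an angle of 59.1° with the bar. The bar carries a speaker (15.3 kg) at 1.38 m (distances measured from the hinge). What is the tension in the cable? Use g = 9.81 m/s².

Sum moments about the hinge (the unknown hinge reaction has zero arm there).
Beam weight: 21.6 × 9.81 = 211.9 N down at 2.265 m → arm 2.265 m, τ = 211.9 × 2.265 = 480 N·m clockwise.
Speaker: 15.3 × 9.81 = 150.1 N down at 1.38 m → arm 1.38 m, τ = 150.1 × 1.38 = 207.1 N·m clockwise.
Total clockwise load moment = 687.1 N·m.
The cable tension T acts at 3.5 m; only its component perpendicular to the bar, T sinθ, produces torque. sin 59.1° = 0.8581.
Setting net torque to zero: T × 3.5 × 0.8581 = 687.1 → T = 687.1 / 3.003 = 229 N.

T ≈ 229 N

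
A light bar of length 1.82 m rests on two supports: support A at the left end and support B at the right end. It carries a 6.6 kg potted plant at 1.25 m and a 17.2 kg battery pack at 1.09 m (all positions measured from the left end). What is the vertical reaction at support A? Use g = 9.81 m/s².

About support B:
Potted plant: 6.6 × 9.81 = 64.75 N down at 1.25 m → arm 0.57 m, τ = 64.75 × 0.57 = 36.91 N·m counterclockwise.
Battery pack: 17.2 × 9.81 = 168.7 N down at 1.09 m → arm 0.73 m, τ = 168.7 × 0.73 = 123.2 N·m counterclockwise.
Net load moment about support B = 160.1 N·m counterclockwise.
Reaction R at support A is upward at 0 m, arm 1.82 m → moment R × 1.82 clockwise.
Setting net torque to zero: R × 1.82 = 160.1 → R = 88 N.

R_A ≈ 88 N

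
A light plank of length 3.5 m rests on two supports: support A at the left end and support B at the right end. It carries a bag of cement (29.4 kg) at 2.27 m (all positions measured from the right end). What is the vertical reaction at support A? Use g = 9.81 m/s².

Choose support B as the axis so its reaction then has zero moment arm.
Bag of cement: 29.4 × 9.81 = 288.4 N down at 2.27 m → arm 2.27 m, τ = 288.4 × 2.27 = 654.7 N·m counterclockwise.
Net load moment about support B = 654.7 N·m counterclockwise.
Reaction R at support A is upward at 3.5 m, arm 3.5 m → moment R × 3.5 clockwise.
Balancing moments: R × 3.5 = 654.7, giving R = 187 N.

R_A ≈ 187 N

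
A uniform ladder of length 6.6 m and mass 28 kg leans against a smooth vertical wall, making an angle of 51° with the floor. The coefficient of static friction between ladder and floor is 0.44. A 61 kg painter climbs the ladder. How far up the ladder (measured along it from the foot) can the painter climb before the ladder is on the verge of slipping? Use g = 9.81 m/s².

Sum moments about the foot of the ladder (the floor normal and friction both act there and drop out).
Ladder weight 28×9.81 = 274.7 N acts at 3.3 m along the ladder; its horizontal arm is 3.3·cos51° = 2.077 m → τ = 570.6 N·m clockwise.
Painter weight 61×9.81 = 598.4 N at distance d → arm d·cos51° → τ = 598.4·d·0.6293 clockwise.
Wall normal N at the top has arm L sinθ = 5.129 m counterclockwise, so Στ = 0 gives N·5.129 = 570.6 + 376.6·d.
ΣFy = 0 ⇒ N_floor = 873.1 N, so the maximum friction is μ_s·N_floor = 0.44×873.1 = 384.2 N. ΣFx = 0 ⇒ N_wall = f, so at the slipping point N = 384.2 N.
Substituting: 384.2×5.129 = 570.6 + 376.6·d ⇒ d = (1971 − 570.6) / 376.6 = 3.72 m.

d ≈ 3.72 m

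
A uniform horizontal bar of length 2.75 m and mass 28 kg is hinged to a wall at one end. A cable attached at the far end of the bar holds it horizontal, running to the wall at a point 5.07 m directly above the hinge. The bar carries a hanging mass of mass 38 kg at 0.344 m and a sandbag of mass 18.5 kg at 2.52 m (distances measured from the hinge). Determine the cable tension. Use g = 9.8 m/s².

T ≈ 398 N

Take moments about the hinge.
Beam weight: 28 × 9.8 = 274.4 N down at 1.375 m → arm 1.375 m, τ = 274.4 × 1.375 = 377.3 N·m clockwise.
Hanging mass: 38 × 9.8 = 372.4 N down at 0.344 m → arm 0.344 m, τ = 372.4 × 0.344 = 128.1 N·m clockwise.
Sandbag: 18.5 × 9.8 = 181.3 N down at 2.52 m → arm 2.52 m, τ = 181.3 × 2.52 = 456.9 N·m clockwise.
Total clockwise load moment = 962.3 N·m.
The cable tension T acts at 2.75 m; only its component perpendicular to the bar, T sinθ, produces torque. sinθ = h/√(h²+d²) = 5.07/√(5.07²+2.75²) = 0.879.
Balancing moments: T × 2.75 × 0.879 = 962.3, giving T = 962.3 / 2.417 = 398 N.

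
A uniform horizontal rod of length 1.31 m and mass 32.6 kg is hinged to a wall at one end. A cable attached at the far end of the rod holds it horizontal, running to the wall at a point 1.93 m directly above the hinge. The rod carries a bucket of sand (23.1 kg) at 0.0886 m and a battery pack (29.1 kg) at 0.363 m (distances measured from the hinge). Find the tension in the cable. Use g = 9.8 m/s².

T ≈ 307 N

Choose the hinge as the axis so the unknown hinge reaction has zero arm there.
Beam weight: 32.6 × 9.8 = 319.5 N down at 0.655 m → arm 0.655 m, τ = 319.5 × 0.655 = 209.3 N·m clockwise.
Bucket of sand: 23.1 × 9.8 = 226.4 N down at 0.0886 m → arm 0.0886 m, τ = 226.4 × 0.0886 = 20.06 N·m clockwise.
Battery pack: 29.1 × 9.8 = 285.2 N down at 0.363 m → arm 0.363 m, τ = 285.2 × 0.363 = 103.5 N·m clockwise.
Total clockwise load moment = 332.9 N·m.
The cable tension T acts at 1.31 m; only its component perpendicular to the rod, T sinθ, produces torque. sinθ = h/√(h²+d²) = 1.93/√(1.93²+1.31²) = 0.8274.
Setting net torque to zero: T × 1.31 × 0.8274 = 332.9 → T = 332.9 / 1.084 = 307 N.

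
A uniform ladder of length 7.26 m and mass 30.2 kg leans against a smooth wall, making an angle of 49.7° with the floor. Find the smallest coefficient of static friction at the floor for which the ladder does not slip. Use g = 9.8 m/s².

μ_min ≈ 0.424

Take moments about the foot of the ladder.
Ladder weight 30.2×9.8 = 296 N acts at 3.63 m along the ladder; its horizontal arm is 3.63·cos49.7° = 2.348 m → τ = 695 N·m clockwise.
Wall normal N acts horizontally at the top; its moment arm is the height L sinθ = 7.26·sin49.7° = 5.537 m, counterclockwise.
For rotational equilibrium, N × 5.537 = 695, so N = 125.5 N.
ΣFx = 0 ⇒ f = N_wall = 125.5 N. ΣFy = 0 ⇒ N_floor = 296 N.
μ_min = f / N_floor = 125.5 / 296 = 0.424.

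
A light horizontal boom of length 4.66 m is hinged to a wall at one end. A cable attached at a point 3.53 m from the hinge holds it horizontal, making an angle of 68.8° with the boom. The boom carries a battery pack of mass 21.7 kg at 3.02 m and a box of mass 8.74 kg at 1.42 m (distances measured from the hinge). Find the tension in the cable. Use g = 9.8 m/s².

T ≈ 232 N

About the hinge:
Battery pack: 21.7 × 9.8 = 212.7 N down at 3.02 m → arm 3.02 m, τ = 212.7 × 3.02 = 642.4 N·m clockwise.
Box: 8.74 × 9.8 = 85.65 N down at 1.42 m → arm 1.42 m, τ = 85.65 × 1.42 = 121.6 N·m clockwise.
Total clockwise load moment = 764 N·m.
The cable tension T acts at 3.53 m; only its component perpendicular to the boom, T sinθ, produces torque. sin 68.8° = 0.9323.
Στ = 0 ⇒ T × 3.53 × 0.9323 = 764 ⇒ T = 764 / 3.291 = 232 N.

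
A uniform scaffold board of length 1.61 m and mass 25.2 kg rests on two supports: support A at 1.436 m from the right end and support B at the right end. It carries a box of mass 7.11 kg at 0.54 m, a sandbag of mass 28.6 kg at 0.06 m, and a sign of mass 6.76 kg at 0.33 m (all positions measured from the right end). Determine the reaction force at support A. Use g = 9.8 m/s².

R_A ≈ 192 N

Choose support B as the axis so its reaction then has zero moment arm.
Beam weight: 25.2 × 9.8 = 247 N down at 0.805 m → arm 0.805 m, τ = 247 × 0.805 = 198.8 N·m counterclockwise.
Box: 7.11 × 9.8 = 69.68 N down at 0.54 m → arm 0.54 m, τ = 69.68 × 0.54 = 37.63 N·m counterclockwise.
Sandbag: 28.6 × 9.8 = 280.3 N down at 0.06 m → arm 0.06 m, τ = 280.3 × 0.06 = 16.82 N·m counterclockwise.
Sign: 6.76 × 9.8 = 66.25 N down at 0.33 m → arm 0.33 m, τ = 66.25 × 0.33 = 21.86 N·m counterclockwise.
Net load moment about support B = 275.1 N·m counterclockwise.
Reaction R at support A is upward at 1.436 m, arm 1.436 m → moment R × 1.436 clockwise.
For rotational equilibrium, R × 1.436 = 275.1, so R = 192 N.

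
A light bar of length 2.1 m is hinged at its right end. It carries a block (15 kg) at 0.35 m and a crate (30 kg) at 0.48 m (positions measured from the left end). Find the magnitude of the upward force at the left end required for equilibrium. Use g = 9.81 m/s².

About the right end:
Block: 15 × 9.81 = 147.2 N down at 0.35 m → arm 1.75 m, τ = 147.2 × 1.75 = 257.6 N·m counterclockwise.
Crate: 30 × 9.81 = 294.3 N down at 0.48 m → arm 1.62 m, τ = 294.3 × 1.62 = 476.8 N·m counterclockwise.
Net moment of the loads = 734.4 N·m counterclockwise.
The upward force F acts at the left end, arm 2.1 m, giving F × 2.1 clockwise.
Στ = 0 ⇒ F × 2.1 = 734.4 ⇒ F = 734.4 / 2.1 = 350 N.

F ≈ 350 N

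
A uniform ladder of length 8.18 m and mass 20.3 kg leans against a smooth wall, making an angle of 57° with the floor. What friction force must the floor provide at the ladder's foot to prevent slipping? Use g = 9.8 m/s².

f ≈ 64.6 N

About the foot of the ladder:
Ladder weight 20.3×9.8 = 198.9 N acts at 4.09 m along the ladder; its horizontal arm is 4.09·cos57° = 2.228 m → τ = 443.1 N·m clockwise.
Wall normal N acts horizontally at the top; its moment arm is the height L sinθ = 8.18·sin57° = 6.86 m, counterclockwise.
Balancing moments: N × 6.86 = 443.1, giving N = 64.6 N.
ΣFx = 0: friction at the foot balances the wall's push, so f = N_wall = 64.6 N.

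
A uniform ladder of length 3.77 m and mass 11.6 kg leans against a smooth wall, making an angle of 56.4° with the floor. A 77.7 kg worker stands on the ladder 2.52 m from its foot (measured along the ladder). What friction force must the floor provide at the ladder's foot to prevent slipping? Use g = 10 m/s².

Choose the foot of the ladder as the axis so the floor normal and friction both act there and drop out.
Ladder weight 11.6×10 = 116 N acts at 1.885 m along the ladder; its horizontal arm is 1.885·cos56.4° = 1.043 m → τ = 121 N·m clockwise.
Worker: 77.7×10 = 777 N at 2.52 m → arm 1.395 m → τ = 1084 N·m clockwise.
Wall normal N acts horizontally at the top; its moment arm is the height L sinθ = 3.77·sin56.4° = 3.14 m, counterclockwise.
Στ = 0 ⇒ N × 3.14 = 1205 ⇒ N = 384 N.
ΣFx = 0: friction at the foot balances the wall's push, so f = N_wall = 384 N.

f ≈ 384 N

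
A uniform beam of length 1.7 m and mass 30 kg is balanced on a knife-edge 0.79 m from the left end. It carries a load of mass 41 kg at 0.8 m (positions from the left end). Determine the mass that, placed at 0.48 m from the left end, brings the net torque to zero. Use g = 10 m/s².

Choose the knife-edge (at 0.79 m from the left end) as the axis so the support reaction has zero arm there.
Beam weight: 30 × 10 = 300 N down at 0.85 m → arm 0.06 m, τ = 300 × 0.06 = 18 N·m clockwise.
Load: 41 × 10 = 410 N down at 0.8 m → arm 0.01 m, τ = 410 × 0.01 = 4.1 N·m clockwise.
Net moment of known loads = 22.1 N·m clockwise.
An unknown mass m at 0.48 m has arm 0.31 m; its moment is m·g·0.31 counterclockwise.
For rotational equilibrium, m × 10 × 0.31 = 22.1, so m = 22.1 / (10 × 0.31) = 7.13 kg.

m ≈ 7.13 kg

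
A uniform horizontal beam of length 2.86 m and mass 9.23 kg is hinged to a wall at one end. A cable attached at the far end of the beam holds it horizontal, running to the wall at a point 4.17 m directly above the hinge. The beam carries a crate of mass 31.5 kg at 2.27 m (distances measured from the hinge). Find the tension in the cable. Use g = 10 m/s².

T ≈ 359 N

Take moments about the hinge.
Beam weight: 9.23 × 10 = 92.3 N down at 1.43 m → arm 1.43 m, τ = 92.3 × 1.43 = 132 N·m clockwise.
Crate: 31.5 × 10 = 315 N down at 2.27 m → arm 2.27 m, τ = 315 × 2.27 = 715 N·m clockwise.
Total clockwise load moment = 847 N·m.
The cable tension T acts at 2.86 m; only its component perpendicular to the beam, T sinθ, produces torque. sinθ = h/√(h²+d²) = 4.17/√(4.17²+2.86²) = 0.8247.
Setting net torque to zero: T × 2.86 × 0.8247 = 847 → T = 847 / 2.359 = 359 N.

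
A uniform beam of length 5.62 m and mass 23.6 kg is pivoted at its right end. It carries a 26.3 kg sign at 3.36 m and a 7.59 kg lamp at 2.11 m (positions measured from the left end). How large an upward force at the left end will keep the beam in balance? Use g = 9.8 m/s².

F ≈ 266 N

About the right end:
Beam weight: 23.6 × 9.8 = 231.3 N down at 2.81 m → arm 2.81 m, τ = 231.3 × 2.81 = 650 N·m counterclockwise.
Sign: 26.3 × 9.8 = 257.7 N down at 3.36 m → arm 2.26 m, τ = 257.7 × 2.26 = 582.4 N·m counterclockwise.
Lamp: 7.59 × 9.8 = 74.38 N down at 2.11 m → arm 3.51 m, τ = 74.38 × 3.51 = 261.1 N·m counterclockwise.
Net moment of the loads = 1494 N·m counterclockwise.
The upward force F acts at the left end, arm 5.62 m, giving F × 5.62 clockwise.
Setting net torque to zero: F × 5.62 = 1494 → F = 1494 / 5.62 = 266 N.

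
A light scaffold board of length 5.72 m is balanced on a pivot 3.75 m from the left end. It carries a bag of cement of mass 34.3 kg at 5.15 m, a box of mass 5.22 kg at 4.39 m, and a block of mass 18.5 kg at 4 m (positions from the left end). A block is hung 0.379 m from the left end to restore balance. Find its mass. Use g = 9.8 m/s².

m ≈ 16.6 kg

Take moments about the pivot (at 3.75 m from the left end).
Bag of cement: 34.3 × 9.8 = 336.1 N down at 5.15 m → arm 1.4 m, τ = 336.1 × 1.4 = 470.5 N·m clockwise.
Box: 5.22 × 9.8 = 51.16 N down at 4.39 m → arm 0.64 m, τ = 51.16 × 0.64 = 32.74 N·m clockwise.
Block: 18.5 × 9.8 = 181.3 N down at 4 m → arm 0.25 m, τ = 181.3 × 0.25 = 45.33 N·m clockwise.
Net moment of known loads = 548.6 N·m clockwise.
An unknown mass m at 0.379 m has arm 3.371 m; its moment is m·g·3.371 counterclockwise.
Στ = 0 ⇒ m × 9.8 × 3.371 = 548.6 ⇒ m = 548.6 / (9.8 × 3.371) = 16.6 kg.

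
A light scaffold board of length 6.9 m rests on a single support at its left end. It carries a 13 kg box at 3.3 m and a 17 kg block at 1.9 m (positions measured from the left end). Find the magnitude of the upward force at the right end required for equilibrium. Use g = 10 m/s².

F ≈ 109 N

About the left end:
Box: 13 × 10 = 130 N down at 3.3 m → arm 3.3 m, τ = 130 × 3.3 = 429 N·m clockwise.
Block: 17 × 10 = 170 N down at 1.9 m → arm 1.9 m, τ = 170 × 1.9 = 323 N·m clockwise.
Net moment of the loads = 752 N·m clockwise.
The upward force F acts at the right end, arm 6.9 m, giving F × 6.9 counterclockwise.
Balancing moments: F × 6.9 = 752, giving F = 752 / 6.9 = 109 N.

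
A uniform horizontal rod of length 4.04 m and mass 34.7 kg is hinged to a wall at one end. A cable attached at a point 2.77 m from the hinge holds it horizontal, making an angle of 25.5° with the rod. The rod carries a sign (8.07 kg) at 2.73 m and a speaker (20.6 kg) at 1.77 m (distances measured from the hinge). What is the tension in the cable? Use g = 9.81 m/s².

T ≈ 1060 N

Choose the hinge as the axis so the unknown hinge reaction has zero arm there.
Beam weight: 34.7 × 9.81 = 340.4 N down at 2.02 m → arm 2.02 m, τ = 340.4 × 2.02 = 687.6 N·m clockwise.
Sign: 8.07 × 9.81 = 79.17 N down at 2.73 m → arm 2.73 m, τ = 79.17 × 2.73 = 216.1 N·m clockwise.
Speaker: 20.6 × 9.81 = 202.1 N down at 1.77 m → arm 1.77 m, τ = 202.1 × 1.77 = 357.7 N·m clockwise.
Total clockwise load moment = 1261 N·m.
The cable tension T acts at 2.77 m; only its component perpendicular to the rod, T sinθ, produces torque. sin 25.5° = 0.4305.
For rotational equilibrium, T × 2.77 × 0.4305 = 1261, so T = 1261 / 1.192 = 1060 N.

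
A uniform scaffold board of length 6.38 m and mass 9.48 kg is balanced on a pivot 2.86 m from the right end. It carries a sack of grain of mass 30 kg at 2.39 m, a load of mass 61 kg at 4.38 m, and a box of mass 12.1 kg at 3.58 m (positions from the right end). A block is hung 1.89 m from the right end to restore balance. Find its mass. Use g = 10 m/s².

m ≈ 93.3 kg

Taking torques about the pivot (at 2.86 m from the right end):
Beam weight: 9.48 × 10 = 94.8 N down at 3.19 m → arm 0.33 m, τ = 94.8 × 0.33 = 31.28 N·m counterclockwise.
Sack of grain: 30 × 10 = 300 N down at 2.39 m → arm 0.47 m, τ = 300 × 0.47 = 141 N·m clockwise.
Load: 61 × 10 = 610 N down at 4.38 m → arm 1.52 m, τ = 610 × 1.52 = 927.2 N·m counterclockwise.
Box: 12.1 × 10 = 121 N down at 3.58 m → arm 0.72 m, τ = 121 × 0.72 = 87.12 N·m counterclockwise.
Net moment of known loads = 904.6 N·m counterclockwise.
An unknown mass m at 1.89 m has arm 0.97 m; its moment is m·g·0.97 clockwise.
Balancing moments: m × 10 × 0.97 = 904.6, giving m = 904.6 / (10 × 0.97) = 93.3 kg.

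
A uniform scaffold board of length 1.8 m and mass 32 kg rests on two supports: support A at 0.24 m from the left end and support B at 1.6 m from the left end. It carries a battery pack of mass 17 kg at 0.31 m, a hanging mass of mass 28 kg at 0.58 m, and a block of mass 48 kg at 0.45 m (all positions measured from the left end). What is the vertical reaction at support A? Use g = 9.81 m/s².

Choose support B as the axis so its reaction then has zero moment arm.
Beam weight: 32 × 9.81 = 313.9 N down at 0.9 m → arm 0.7 m, τ = 313.9 × 0.7 = 219.7 N·m counterclockwise.
Battery pack: 17 × 9.81 = 166.8 N down at 0.31 m → arm 1.29 m, τ = 166.8 × 1.29 = 215.2 N·m counterclockwise.
Hanging mass: 28 × 9.81 = 274.7 N down at 0.58 m → arm 1.02 m, τ = 274.7 × 1.02 = 280.2 N·m counterclockwise.
Block: 48 × 9.81 = 470.9 N down at 0.45 m → arm 1.15 m, τ = 470.9 × 1.15 = 541.5 N·m counterclockwise.
Net load moment about support B = 1257 N·m counterclockwise.
Reaction R at support A is upward at 0.24 m, arm 1.36 m → moment R × 1.36 clockwise.
Balancing moments: R × 1.36 = 1257, giving R = 924 N.

R_A ≈ 924 N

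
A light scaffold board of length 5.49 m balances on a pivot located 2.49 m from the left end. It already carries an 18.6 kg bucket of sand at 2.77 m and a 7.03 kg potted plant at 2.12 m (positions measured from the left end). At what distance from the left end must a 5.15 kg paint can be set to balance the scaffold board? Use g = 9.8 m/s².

x ≈ 1.98 m from the left end

Sum moments about the pivot (at 2.49 m from the left end) (the support reaction has zero arm there).
Bucket of sand: 18.6 × 9.8 = 182.3 N down at 2.77 m → arm 0.28 m, τ = 182.3 × 0.28 = 51.04 N·m clockwise.
Potted plant: 7.03 × 9.8 = 68.89 N down at 2.12 m → arm 0.37 m, τ = 68.89 × 0.37 = 25.49 N·m counterclockwise.
Net moment of existing loads = 25.55 N·m clockwise.
The paint can weighs 5.15 × 9.8 = 50.47 N and must supply an equal counterclockwise moment, so its lever arm about the pivot is 25.55 / 50.47 = 0.506 m.
That puts it at 2.49 − 0.506 = 1.98 m from the left end.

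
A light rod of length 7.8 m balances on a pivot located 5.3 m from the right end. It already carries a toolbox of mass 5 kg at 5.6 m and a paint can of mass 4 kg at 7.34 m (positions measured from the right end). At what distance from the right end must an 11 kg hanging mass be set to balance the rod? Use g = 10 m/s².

x ≈ 4.42 m from the right end

Choose the pivot (at 5.3 m from the right end) as the axis so the support reaction has zero arm there.
Toolbox: 5 × 10 = 50 N down at 5.6 m → arm 0.3 m, τ = 50 × 0.3 = 15 N·m counterclockwise.
Paint can: 4 × 10 = 40 N down at 7.34 m → arm 2.04 m, τ = 40 × 2.04 = 81.6 N·m counterclockwise.
Net moment of existing loads = 96.6 N·m counterclockwise.
The hanging mass weighs 11 × 10 = 110 N and must supply an equal clockwise moment, so its lever arm about the pivot is 96.6 / 110 = 0.878 m.
That puts it at 5.3 − 0.878 = 4.42 m from the right end.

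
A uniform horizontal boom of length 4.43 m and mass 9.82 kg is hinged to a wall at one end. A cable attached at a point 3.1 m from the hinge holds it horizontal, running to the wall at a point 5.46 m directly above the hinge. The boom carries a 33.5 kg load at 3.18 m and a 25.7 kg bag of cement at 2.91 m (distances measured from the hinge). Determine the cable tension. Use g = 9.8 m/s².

About the hinge:
Beam weight: 9.82 × 9.8 = 96.24 N down at 2.215 m → arm 2.215 m, τ = 96.24 × 2.215 = 213.2 N·m clockwise.
Load: 33.5 × 9.8 = 328.3 N down at 3.18 m → arm 3.18 m, τ = 328.3 × 3.18 = 1044 N·m clockwise.
Bag of cement: 25.7 × 9.8 = 251.9 N down at 2.91 m → arm 2.91 m, τ = 251.9 × 2.91 = 733 N·m clockwise.
Total clockwise load moment = 1990 N·m.
The cable tension T acts at 3.1 m; only its component perpendicular to the boom, T sinθ, produces torque. sinθ = h/√(h²+d²) = 5.46/√(5.46²+3.1²) = 0.8696.
Balancing moments: T × 3.1 × 0.8696 = 1990, giving T = 1990 / 2.696 = 738 N.

T ≈ 738 N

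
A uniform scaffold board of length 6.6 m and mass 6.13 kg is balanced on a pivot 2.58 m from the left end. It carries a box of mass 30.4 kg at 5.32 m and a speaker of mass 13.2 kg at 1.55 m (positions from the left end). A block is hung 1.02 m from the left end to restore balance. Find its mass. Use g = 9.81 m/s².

m ≈ 47.5 kg

Taking torques about the pivot (at 2.58 m from the left end):
Beam weight: 6.13 × 9.81 = 60.14 N down at 3.3 m → arm 0.72 m, τ = 60.14 × 0.72 = 43.3 N·m clockwise.
Box: 30.4 × 9.81 = 298.2 N down at 5.32 m → arm 2.74 m, τ = 298.2 × 2.74 = 817.1 N·m clockwise.
Speaker: 13.2 × 9.81 = 129.5 N down at 1.55 m → arm 1.03 m, τ = 129.5 × 1.03 = 133.4 N·m counterclockwise.
Net moment of known loads = 727 N·m clockwise.
An unknown mass m at 1.02 m has arm 1.56 m; its moment is m·g·1.56 counterclockwise.
Στ = 0 ⇒ m × 9.81 × 1.56 = 727 ⇒ m = 727 / (9.81 × 1.56) = 47.5 kg.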